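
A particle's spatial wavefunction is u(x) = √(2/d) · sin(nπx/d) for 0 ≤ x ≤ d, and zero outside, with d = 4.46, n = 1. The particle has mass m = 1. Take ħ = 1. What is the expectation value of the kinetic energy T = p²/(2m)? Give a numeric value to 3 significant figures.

0.248

T = −(ħ²/2m) d²/dx², so ⟨T⟩ = −(ħ²/2m) ∫ u*·u'' dx; with m = 1.
d/dx sin(nπx/d) = (nπ/d)·cos(nπx/d) and d²/dx² sin(nπx/d) = −(nπ/d)²·sin(nπx/d); on 0 ≤ x ≤ d, ∫sin²(nπx/d) dx = d/2 and ∫sin(nπx/d)·cos(nπx/d) dx = 0.
⟨T⟩ = 0.24808.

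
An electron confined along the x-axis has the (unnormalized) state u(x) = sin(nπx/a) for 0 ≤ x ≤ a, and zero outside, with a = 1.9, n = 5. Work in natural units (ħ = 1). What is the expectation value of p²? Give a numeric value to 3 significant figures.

68.3

p² u = −ħ² d²u/dx²; ⟨p²⟩ = −ħ² ∫ u*·u'' dx / ∫|u|² dx.
d/dx sin(nπx/a) = (nπ/a)·cos(nπx/a) and d²/dx² sin(nπx/a) = −(nπ/a)²·sin(nπx/a); on 0 ≤ x ≤ a, ∫sin²(nπx/a) dx = a/2 and ∫sin(nπx/a)·cos(nπx/a) dx = 0.
State is unnormalized: ∫|u|² dx = 0.95000, and ∫u*·(−ħ² u'') dx = 64.932, so ⟨p²⟩ = 64.932 / 0.95000.
⟨p²⟩ = 68.349.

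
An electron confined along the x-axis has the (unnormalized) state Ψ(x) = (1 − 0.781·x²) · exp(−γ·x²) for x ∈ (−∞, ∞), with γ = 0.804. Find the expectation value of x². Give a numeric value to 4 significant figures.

0.1923

⟨x²⟩ = ∫ x²·|Ψ|² dx / ∫|Ψ|² dx (integrals over the domain).
Expand each integrand as polynomial × e^(−2γx²) and use ∫x^(2j)·e^(−2γx²) dx = (2j−1)!!/(4γ)^j · √(π/(2γ)), odd powers → 0; here √(π/(2γ)) = 1.3978.
State is unnormalized: ∫|Ψ|² dx = 0.96617, and ∫Ψ*·x²·Ψ dx = 0.18582, so ⟨x²⟩ = 0.18582 / 0.96617.
⟨x²⟩ = 0.19233.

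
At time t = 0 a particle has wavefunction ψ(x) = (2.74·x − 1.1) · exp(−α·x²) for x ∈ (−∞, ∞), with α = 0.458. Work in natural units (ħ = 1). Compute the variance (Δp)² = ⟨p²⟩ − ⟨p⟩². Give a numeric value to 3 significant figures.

1.17

Compute ⟨p⟩ and ⟨p²⟩ separately; (Δp)² = ⟨p²⟩ − ⟨p⟩².
Expand each integrand as polynomial × e^(−2αx²) and use ∫x^(2j)·e^(−2αx²) dx = (2j−1)!!/(4α)^j · √(π/(2α)), odd powers → 0; here √(π/(2α)) = 1.8519. Differentiate with the product rule, d/dx e^(−αx²) = −2αx·e^(−αx²).
Normalization: ∫|ψ|² dx = 9.8302.
⟨p⟩ = 0.0000 and ⟨p²⟩ = 1.1652.
(Δp)² = 1.1652 − (0.0000)² = 1.1652.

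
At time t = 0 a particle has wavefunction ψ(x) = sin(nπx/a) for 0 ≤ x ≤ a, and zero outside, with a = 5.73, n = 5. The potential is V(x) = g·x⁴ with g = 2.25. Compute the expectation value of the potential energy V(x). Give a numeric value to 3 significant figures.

⟨V⟩ = ∫ V(x)·|ψ|² dx / ∫|ψ|² dx.
With sin²θ = (1 − cos2θ)/2 on 0 ≤ x ≤ a: ∫sin²(nπx/a) dx = a/2, ∫x·sin²(nπx/a) dx = a²/4, ∫x²·sin²(nπx/a) dx = a³·(1/6 − 1/(4n²π²)); higher powers xᵏ the same way, integrating xᵏ·cos(2nπx/a) by parts.
State is unnormalized: ∫|ψ|² dx = 2.8650, and ∫ψ*·V(x)·ψ dx = 1361.8, so ⟨V⟩ = 1361.8 / 2.8650.
⟨V⟩ = 475.33.

475.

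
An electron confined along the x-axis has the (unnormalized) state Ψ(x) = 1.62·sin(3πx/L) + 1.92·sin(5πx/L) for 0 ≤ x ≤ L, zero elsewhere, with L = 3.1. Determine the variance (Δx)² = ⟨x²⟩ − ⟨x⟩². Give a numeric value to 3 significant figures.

1.22

Compute ⟨x⟩ and ⟨x²⟩ separately, then (Δx)² = ⟨x²⟩ − ⟨x⟩².
On 0 ≤ x ≤ L (j ≠ l): ∫sin²(jπx/L) dx = L/2, ∫sin(jπx/L)·sin(lπx/L) dx = 0; diagonal moments ∫x·sin²(jπx/L) dx = L²/4, ∫x²·sin²(jπx/L) dx = L³·(1/6 − 1/(4j²π²)); cross terms ∫x·sin(jπx/L)·sin(lπx/L) dx = 0 for j + l even and −4jlL²/(π²(j² − l²)²) for j + l odd, ∫x²·sin(jπx/L)·sin(lπx/L) dx = (−1)^(j+l)·4jlL³/(π²(j² − l²)²); higher powers the same way via product-to-sum and parts.
Normalization: ∫|Ψ|² dx = 9.7817.
⟨x⟩ = 1.5500 and ⟨x²⟩ = 3.6194.
(Δx)² = 3.6194 − (1.5500)² = 1.2169.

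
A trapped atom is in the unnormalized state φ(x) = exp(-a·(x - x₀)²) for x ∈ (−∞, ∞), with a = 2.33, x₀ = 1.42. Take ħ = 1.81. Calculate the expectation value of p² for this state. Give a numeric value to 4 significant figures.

7.633

p² φ = −ħ² d²φ/dx²; ⟨p²⟩ = −ħ² ∫ φ*·φ'' dx / ∫|φ|² dx.
Gaussian moments (u = x − x₀): ∫u^(2j)·e^(−2au²) du = (2j−1)!!/(4a)^j · √(π/(2a)), odd powers integrate to 0; here √(π/(2a)) = 0.82107. Derivatives: d/dx e^(−au²) = −2au·e^(−au²), d²/dx² e^(−au²) = (4a²u² − 2a)·e^(−au²).
State is unnormalized: ∫|φ|² dx = 0.82107, and ∫φ*·(−ħ² φ'') dx = 6.2675, so ⟨p²⟩ = 6.2675 / 0.82107.
⟨p²⟩ = 7.6333.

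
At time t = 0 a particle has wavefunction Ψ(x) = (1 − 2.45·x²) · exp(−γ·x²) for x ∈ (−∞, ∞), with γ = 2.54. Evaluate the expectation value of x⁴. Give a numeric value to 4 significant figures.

⟨x⁴⟩ = ∫ x⁴·|Ψ|² dx / ∫|Ψ|² dx (integrals over the domain).
Expand each integrand as polynomial × e^(−2γx²) and use ∫x^(2j)·e^(−2γx²) dx = (2j−1)!!/(4γ)^j · √(π/(2γ)), odd powers → 0; here √(π/(2γ)) = 0.78640.
State is unnormalized: ∫|Ψ|² dx = 0.54432, and ∫Ψ*·x⁴·Ψ dx = 0.014257, so ⟨x⁴⟩ = 0.014257 / 0.54432.
⟨x⁴⟩ = 0.026192.

0.02619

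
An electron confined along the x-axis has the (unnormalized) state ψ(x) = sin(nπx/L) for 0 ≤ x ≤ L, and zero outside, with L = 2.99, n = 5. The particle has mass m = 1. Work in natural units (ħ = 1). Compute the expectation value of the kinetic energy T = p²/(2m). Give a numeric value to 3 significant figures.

T = −(ħ²/2m) d²/dx², so ⟨T⟩ = −(ħ²/2m) ∫ ψ*·ψ'' dx / ∫|ψ|² dx; with m = 1.
d/dx sin(nπx/L) = (nπ/L)·cos(nπx/L) and d²/dx² sin(nπx/L) = −(nπ/L)²·sin(nπx/L); on 0 ≤ x ≤ L, ∫sin²(nπx/L) dx = L/2 and ∫sin(nπx/L)·cos(nπx/L) dx = 0.
State is unnormalized: ∫|ψ|² dx = 1.4950, and ∫ψ*·(−ħ²/2m · ψ'') dx = 20.630, so ⟨T⟩ = 20.630 / 1.4950.
⟨T⟩ = 13.800.

13.8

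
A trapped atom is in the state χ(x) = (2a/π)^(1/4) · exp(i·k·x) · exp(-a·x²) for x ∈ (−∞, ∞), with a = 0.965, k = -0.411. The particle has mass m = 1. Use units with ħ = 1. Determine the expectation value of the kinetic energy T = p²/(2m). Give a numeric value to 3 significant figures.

0.567

T = −(ħ²/2m) d²/dx², so ⟨T⟩ = −(ħ²/2m) ∫ χ*·χ'' dx; with m = 1.
Gaussian moments: ∫x^(2j)·e^(−2ax²) dx = (2j−1)!!/(4a)^j · √(π/(2a)), odd powers integrate to 0; here √(π/(2a)) = 1.2758. Derivatives: χ′ = (ik − 2ax)·χ, χ″ = ((ik − 2ax)² − 2a)·χ; the odd-in-x pieces drop out.
⟨T⟩ = 0.56696.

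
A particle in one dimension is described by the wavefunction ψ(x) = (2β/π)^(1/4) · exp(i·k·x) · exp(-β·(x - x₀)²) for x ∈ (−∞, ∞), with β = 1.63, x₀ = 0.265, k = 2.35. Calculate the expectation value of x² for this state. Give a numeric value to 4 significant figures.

0.2236

⟨x²⟩ = ∫ x²·|ψ|² dx (integrals over the domain).
Gaussian moments (u = x − x₀): ∫u^(2j)·e^(−2βu²) du = (2j−1)!!/(4β)^j · √(π/(2β)), odd powers integrate to 0; here √(π/(2β)) = 0.98167.
⟨x²⟩ = 0.22360.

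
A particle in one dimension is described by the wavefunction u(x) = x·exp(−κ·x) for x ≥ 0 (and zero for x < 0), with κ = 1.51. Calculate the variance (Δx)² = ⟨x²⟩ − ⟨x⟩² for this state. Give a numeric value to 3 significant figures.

Compute ⟨x⟩ and ⟨x²⟩ separately, then (Δx)² = ⟨x²⟩ − ⟨x⟩².
Every integrand reduces to terms xʲ·e^(−2κx) on [0, ∞); use ∫₀^∞ xʲ·e^(−2κx) dx = j!/(2κ)^(j+1).
Normalization: ∫|u|² dx = 0.072612.
⟨x⟩ = 0.99338 and ⟨x²⟩ = 1.3157.
(Δx)² = 1.3157 − (0.99338)² = 0.32893.

0.329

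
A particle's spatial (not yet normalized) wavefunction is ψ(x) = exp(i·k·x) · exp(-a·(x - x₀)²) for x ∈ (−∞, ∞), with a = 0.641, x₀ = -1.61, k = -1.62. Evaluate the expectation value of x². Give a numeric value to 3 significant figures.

2.98

⟨x²⟩ = ∫ x²·|ψ|² dx / ∫|ψ|² dx (integrals over the domain).
Gaussian moments (u = x − x₀): ∫u^(2j)·e^(−2au²) du = (2j−1)!!/(4a)^j · √(π/(2a)), odd powers integrate to 0; here √(π/(2a)) = 1.5654.
State is unnormalized: ∫|ψ|² dx = 1.5654, and ∫ψ*·x²·ψ dx = 4.6683, so ⟨x²⟩ = 4.6683 / 1.5654.
⟨x²⟩ = 2.9821.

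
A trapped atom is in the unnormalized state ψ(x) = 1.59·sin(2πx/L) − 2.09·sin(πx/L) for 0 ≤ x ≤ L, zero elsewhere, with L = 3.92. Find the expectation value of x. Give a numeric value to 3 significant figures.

⟨x⟩ = ∫ x·|ψ|² dx / ∫|ψ|² dx (integrals over the domain).
On 0 ≤ x ≤ L (j ≠ l): ∫sin²(jπx/L) dx = L/2, ∫sin(jπx/L)·sin(lπx/L) dx = 0; diagonal moments ∫x·sin²(jπx/L) dx = L²/4, ∫x²·sin²(jπx/L) dx = L³·(1/6 − 1/(4j²π²)); cross terms ∫x·sin(jπx/L)·sin(lπx/L) dx = 0 for j + l even and −4jlL²/(π²(j² − l²)²) for j + l odd, ∫x²·sin(jπx/L)·sin(lπx/L) dx = (−1)^(j+l)·4jlL³/(π²(j² − l²)²); higher powers the same way via product-to-sum and parts.
State is unnormalized: ∫|ψ|² dx = 13.517, and ∫ψ*·x·ψ dx = 35.690, so ⟨x⟩ = 35.690 / 13.517.
⟨x⟩ = 2.6405.

2.64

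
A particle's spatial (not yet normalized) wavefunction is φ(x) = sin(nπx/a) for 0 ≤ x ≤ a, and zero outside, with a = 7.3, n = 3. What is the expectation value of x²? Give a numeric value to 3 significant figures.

⟨x²⟩ = ∫ x²·|φ|² dx / ∫|φ|² dx (integrals over the domain).
With sin²θ = (1 − cos2θ)/2 on 0 ≤ x ≤ a: ∫sin²(nπx/a) dx = a/2, ∫x·sin²(nπx/a) dx = a²/4, ∫x²·sin²(nπx/a) dx = a³·(1/6 − 1/(4n²π²)); higher powers xᵏ the same way, integrating xᵏ·cos(2nπx/a) by parts.
State is unnormalized: ∫|φ|² dx = 3.6500, and ∫φ*·x²·φ dx = 63.741, so ⟨x²⟩ = 63.741 / 3.6500.
⟨x²⟩ = 17.463.

17.5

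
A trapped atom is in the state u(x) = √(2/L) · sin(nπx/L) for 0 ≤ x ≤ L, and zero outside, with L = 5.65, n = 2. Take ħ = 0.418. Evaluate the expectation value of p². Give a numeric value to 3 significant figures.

p² u = −ħ² d²u/dx²; ⟨p²⟩ = −ħ² ∫ u*·u'' dx.
d/dx sin(nπx/L) = (nπ/L)·cos(nπx/L) and d²/dx² sin(nπx/L) = −(nπ/L)²·sin(nπx/L); on 0 ≤ x ≤ L, ∫sin²(nπx/L) dx = L/2 and ∫sin(nπx/L)·cos(nπx/L) dx = 0.
⟨p²⟩ = 0.21608.

0.216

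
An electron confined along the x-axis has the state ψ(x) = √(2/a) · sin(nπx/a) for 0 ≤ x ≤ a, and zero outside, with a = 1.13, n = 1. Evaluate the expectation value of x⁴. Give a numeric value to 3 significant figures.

⟨x⁴⟩ = ∫ x⁴·|ψ|² dx (integrals over the domain).
With sin²θ = (1 − cos2θ)/2 on 0 ≤ x ≤ a: ∫sin²(nπx/a) dx = a/2, ∫x·sin²(nπx/a) dx = a²/4, ∫x²·sin²(nπx/a) dx = a³·(1/6 − 1/(4n²π²)); higher powers xᵏ the same way, integrating xᵏ·cos(2nπx/a) by parts.
⟨x⁴⟩ = 0.18600.

0.186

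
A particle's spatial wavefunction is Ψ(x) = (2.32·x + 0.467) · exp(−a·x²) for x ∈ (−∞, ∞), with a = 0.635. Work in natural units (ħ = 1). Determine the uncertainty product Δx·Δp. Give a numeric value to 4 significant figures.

1.319

Δx = √(⟨x²⟩−⟨x⟩²), Δp = √(⟨p²⟩−⟨p⟩²).
Expand each integrand as polynomial × e^(−2ax²) and use ∫x^(2j)·e^(−2ax²) dx = (2j−1)!!/(4a)^j · √(π/(2a)), odd powers → 0; here √(π/(2a)) = 1.5728. Differentiate with the product rule, d/dx e^(−ax²) = −2ax·e^(−ax²).
Normalization: ∫|Ψ|² dx = 3.6759.
⟨x⟩ = 0.36502, ⟨x²⟩ = 1.1076 ⇒ Δx = 0.98711.
⟨p⟩ = 0.0000, ⟨p²⟩ = 1.7865 ⇒ Δp = 1.3366.
Δx·Δp = 1.3194.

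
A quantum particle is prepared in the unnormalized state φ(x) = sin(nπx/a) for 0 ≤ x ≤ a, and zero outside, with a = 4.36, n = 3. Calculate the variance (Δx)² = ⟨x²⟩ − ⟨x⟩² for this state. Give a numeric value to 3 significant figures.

Compute ⟨x⟩ and ⟨x²⟩ separately, then (Δx)² = ⟨x²⟩ − ⟨x⟩².
With sin²θ = (1 − cos2θ)/2 on 0 ≤ x ≤ a: ∫sin²(nπx/a) dx = a/2, ∫x·sin²(nπx/a) dx = a²/4, ∫x²·sin²(nπx/a) dx = a³·(1/6 − 1/(4n²π²)); higher powers xᵏ the same way, integrating xᵏ·cos(2nπx/a) by parts.
Normalization: ∫|φ|² dx = 2.1800.
⟨x⟩ = 2.1800 and ⟨x²⟩ = 6.2295.
(Δx)² = 6.2295 − (2.1800)² = 1.4771.

1.48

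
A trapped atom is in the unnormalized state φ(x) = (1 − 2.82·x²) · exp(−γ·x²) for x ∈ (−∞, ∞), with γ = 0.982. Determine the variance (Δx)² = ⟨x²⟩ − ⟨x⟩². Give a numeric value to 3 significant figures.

1.01

Compute ⟨x⟩ and ⟨x²⟩ separately, then (Δx)² = ⟨x²⟩ − ⟨x⟩².
Expand each integrand as polynomial × e^(−2γx²) and use ∫x^(2j)·e^(−2γx²) dx = (2j−1)!!/(4γ)^j · √(π/(2γ)), odd powers → 0; here √(π/(2γ)) = 1.2647.
Normalization: ∫|φ|² dx = 1.4044.
⟨x⟩ = 0.0000 and ⟨x²⟩ = 1.0142.
(Δx)² = 1.0142 − (0.0000)² = 1.0142.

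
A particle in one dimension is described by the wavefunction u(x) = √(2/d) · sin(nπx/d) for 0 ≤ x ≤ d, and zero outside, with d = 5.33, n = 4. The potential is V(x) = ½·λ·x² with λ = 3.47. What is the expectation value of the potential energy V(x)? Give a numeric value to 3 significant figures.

16.3

⟨V⟩ = ∫ V(x)·|u|² dx.
With sin²θ = (1 − cos2θ)/2 on 0 ≤ x ≤ d: ∫sin²(nπx/d) dx = d/2, ∫x·sin²(nπx/d) dx = d²/4, ∫x²·sin²(nπx/d) dx = d³·(1/6 − 1/(4n²π²)); higher powers xᵏ the same way, integrating xᵏ·cos(2nπx/d) by parts.
⟨V⟩ = 16.274.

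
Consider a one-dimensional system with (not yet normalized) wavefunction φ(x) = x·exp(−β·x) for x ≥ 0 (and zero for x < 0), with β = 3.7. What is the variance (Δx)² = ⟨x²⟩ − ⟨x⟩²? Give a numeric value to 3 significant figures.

Compute ⟨x⟩ and ⟨x²⟩ separately, then (Δx)² = ⟨x²⟩ − ⟨x⟩².
Every integrand reduces to terms xʲ·e^(−2βx) on [0, ∞); use ∫₀^∞ xʲ·e^(−2βx) dx = j!/(2β)^(j+1).
Normalization: ∫|φ|² dx = 0.0049355.
⟨x⟩ = 0.40541 and ⟨x²⟩ = 0.21914.
(Δx)² = 0.21914 − (0.40541)² = 0.054785.

0.0548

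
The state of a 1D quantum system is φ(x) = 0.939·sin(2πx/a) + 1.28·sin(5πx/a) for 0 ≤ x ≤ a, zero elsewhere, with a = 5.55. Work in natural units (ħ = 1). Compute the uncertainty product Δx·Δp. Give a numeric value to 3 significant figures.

Δx = √(⟨x²⟩−⟨x⟩²), Δp = √(⟨p²⟩−⟨p⟩²).
On 0 ≤ x ≤ a (j ≠ l): ∫sin²(jπx/a) dx = a/2, ∫sin(jπx/a)·sin(lπx/a) dx = 0; diagonal moments ∫x·sin²(jπx/a) dx = a²/4, ∫x²·sin²(jπx/a) dx = a³·(1/6 − 1/(4j²π²)); cross terms ∫x·sin(jπx/a)·sin(lπx/a) dx = 0 for j + l even and −4jla²/(π²(j² − l²)²) for j + l odd, ∫x²·sin(jπx/a)·sin(lπx/a) dx = (−1)^(j+l)·4jla³/(π²(j² − l²)²); higher powers the same way via product-to-sum and parts. d²/dx² sin(jπx/a) = −(jπ/a)²·sin(jπx/a); on 0 ≤ x ≤ a, ∫sin²(jπx/a) dx = a/2 and ∫sin(jπx/a)·sin(lπx/a) dx = 0 for j ≠ l, so only diagonal terms survive in ∫|φ|² and ∫φ·φ″; ∫φ·φ′ dx = [φ²/2] between the walls = 0.
Normalization: ∫|φ|² dx = 6.9933.
⟨x⟩ = 2.6777, ⟨x²⟩ = 9.5504 ⇒ Δx = 1.5428.
⟨p⟩ = 0.0000, ⟨p²⟩ = 5.6562 ⇒ Δp = 2.3783.
Δx·Δp = 3.6693.

3.67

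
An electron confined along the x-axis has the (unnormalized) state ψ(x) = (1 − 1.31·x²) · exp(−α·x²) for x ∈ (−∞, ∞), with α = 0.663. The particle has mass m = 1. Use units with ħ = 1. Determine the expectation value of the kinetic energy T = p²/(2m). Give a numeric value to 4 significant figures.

T = −(ħ²/2m) d²/dx², so ⟨T⟩ = −(ħ²/2m) ∫ ψ*·ψ'' dx / ∫|ψ|² dx; with m = 1.
Expand each integrand as polynomial × e^(−2αx²) and use ∫x^(2j)·e^(−2αx²) dx = (2j−1)!!/(4α)^j · √(π/(2α)), odd powers → 0; here √(π/(2α)) = 1.5392. Differentiate with the product rule, d/dx e^(−αx²) = −2αx·e^(−αx²).
State is unnormalized: ∫|ψ|² dx = 1.1453, and ∫ψ*·(−ħ²/2m · ψ'') dx = 1.8859, so ⟨T⟩ = 1.8859 / 1.1453.
⟨T⟩ = 1.6466.

1.647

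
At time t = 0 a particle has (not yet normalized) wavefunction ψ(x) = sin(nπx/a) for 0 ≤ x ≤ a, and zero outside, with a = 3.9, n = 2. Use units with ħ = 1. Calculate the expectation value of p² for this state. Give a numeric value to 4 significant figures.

2.596

p² ψ = −ħ² d²ψ/dx²; ⟨p²⟩ = −ħ² ∫ ψ*·ψ'' dx / ∫|ψ|² dx.
d/dx sin(nπx/a) = (nπ/a)·cos(nπx/a) and d²/dx² sin(nπx/a) = −(nπ/a)²·sin(nπx/a); on 0 ≤ x ≤ a, ∫sin²(nπx/a) dx = a/2 and ∫sin(nπx/a)·cos(nπx/a) dx = 0.
State is unnormalized: ∫|ψ|² dx = 1.9500, and ∫ψ*·(−ħ² ψ'') dx = 5.0613, so ⟨p²⟩ = 5.0613 / 1.9500.
⟨p²⟩ = 2.5956.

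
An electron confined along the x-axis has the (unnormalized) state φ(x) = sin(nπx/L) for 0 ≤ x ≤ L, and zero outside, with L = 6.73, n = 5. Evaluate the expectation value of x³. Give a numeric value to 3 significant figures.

75.3

⟨x³⟩ = ∫ x³·|φ|² dx / ∫|φ|² dx (integrals over the domain).
With sin²θ = (1 − cos2θ)/2 on 0 ≤ x ≤ L: ∫sin²(nπx/L) dx = L/2, ∫x·sin²(nπx/L) dx = L²/4, ∫x²·sin²(nπx/L) dx = L³·(1/6 − 1/(4n²π²)); higher powers xᵏ the same way, integrating xᵏ·cos(2nπx/L) by parts.
State is unnormalized: ∫|φ|² dx = 3.3650, and ∫φ*·x³·φ dx = 253.31, so ⟨x³⟩ = 253.31 / 3.3650.
⟨x³⟩ = 75.279.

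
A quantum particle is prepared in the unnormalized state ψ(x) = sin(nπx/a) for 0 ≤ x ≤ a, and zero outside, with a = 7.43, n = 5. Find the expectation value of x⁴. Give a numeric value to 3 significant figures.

⟨x⁴⟩ = ∫ x⁴·|ψ|² dx / ∫|ψ|² dx (integrals over the domain).
With sin²θ = (1 − cos2θ)/2 on 0 ≤ x ≤ a: ∫sin²(nπx/a) dx = a/2, ∫x·sin²(nπx/a) dx = a²/4, ∫x²·sin²(nπx/a) dx = a³·(1/6 − 1/(4n²π²)); higher powers xᵏ the same way, integrating xᵏ·cos(2nπx/a) by parts.
State is unnormalized: ∫|ψ|² dx = 3.7150, and ∫ψ*·x⁴·ψ dx = 2218.7, so ⟨x⁴⟩ = 2218.7 / 3.7150.
⟨x⁴⟩ = 597.24.

597.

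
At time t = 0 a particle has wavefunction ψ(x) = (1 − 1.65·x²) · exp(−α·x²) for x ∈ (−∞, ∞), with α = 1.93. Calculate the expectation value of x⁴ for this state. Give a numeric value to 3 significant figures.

⟨x⁴⟩ = ∫ x⁴·|ψ|² dx / ∫|ψ|² dx (integrals over the domain).
Expand each integrand as polynomial × e^(−2αx²) and use ∫x^(2j)·e^(−2αx²) dx = (2j−1)!!/(4α)^j · √(π/(2α)), odd powers → 0; here √(π/(2α)) = 0.90216.
State is unnormalized: ∫|ψ|² dx = 0.64015, and ∫ψ*·x⁴·ψ dx = 0.020958, so ⟨x⁴⟩ = 0.020958 / 0.64015.
⟨x⁴⟩ = 0.032740.

0.0327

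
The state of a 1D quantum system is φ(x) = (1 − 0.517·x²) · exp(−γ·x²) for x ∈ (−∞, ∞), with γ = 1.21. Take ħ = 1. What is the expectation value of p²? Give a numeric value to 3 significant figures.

1.91

p² φ = −ħ² d²φ/dx²; ⟨p²⟩ = −ħ² ∫ φ*·φ'' dx / ∫|φ|² dx.
Expand each integrand as polynomial × e^(−2γx²) and use ∫x^(2j)·e^(−2γx²) dx = (2j−1)!!/(4γ)^j · √(π/(2γ)), odd powers → 0; here √(π/(2γ)) = 1.1394. Differentiate with the product rule, d/dx e^(−γx²) = −2γx·e^(−γx²).
State is unnormalized: ∫|φ|² dx = 0.93497, and ∫φ*·(−ħ² φ'') dx = 1.7833, so ⟨p²⟩ = 1.7833 / 0.93497.
⟨p²⟩ = 1.9073.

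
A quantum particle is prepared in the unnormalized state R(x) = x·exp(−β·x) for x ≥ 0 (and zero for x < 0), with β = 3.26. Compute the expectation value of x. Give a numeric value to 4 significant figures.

⟨x⟩ = ∫ x·|R|² dx / ∫|R|² dx (integrals over the domain).
Every integrand reduces to terms xʲ·e^(−2βx) on [0, ∞); use ∫₀^∞ xʲ·e^(−2βx) dx = j!/(2β)^(j+1).
State is unnormalized: ∫|R|² dx = 0.0072158, and ∫R*·x·R dx = 0.0033202, so ⟨x⟩ = 0.0033202 / 0.0072158.
⟨x⟩ = 0.46012.

0.4601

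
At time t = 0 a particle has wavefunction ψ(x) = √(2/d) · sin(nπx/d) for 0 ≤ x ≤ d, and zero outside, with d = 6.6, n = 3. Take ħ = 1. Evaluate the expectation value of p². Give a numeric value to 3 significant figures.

p² ψ = −ħ² d²ψ/dx²; ⟨p²⟩ = −ħ² ∫ ψ*·ψ'' dx.
d/dx sin(nπx/d) = (nπ/d)·cos(nπx/d) and d²/dx² sin(nπx/d) = −(nπ/d)²·sin(nπx/d); on 0 ≤ x ≤ d, ∫sin²(nπx/d) dx = d/2 and ∫sin(nπx/d)·cos(nπx/d) dx = 0.
⟨p²⟩ = 2.0392.

2.04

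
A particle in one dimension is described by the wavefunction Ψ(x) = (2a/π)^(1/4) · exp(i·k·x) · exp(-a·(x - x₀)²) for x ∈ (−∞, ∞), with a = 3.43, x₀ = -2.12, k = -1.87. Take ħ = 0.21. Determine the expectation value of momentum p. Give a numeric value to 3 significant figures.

-0.393

p Ψ = −iħ dΨ/dx; then ⟨p⟩ = ∫ Ψ*·(pΨ) dx.
Gaussian moments (u = x − x₀): ∫u^(2j)·e^(−2au²) du = (2j−1)!!/(4a)^j · √(π/(2a)), odd powers integrate to 0; here √(π/(2a)) = 0.67673. Derivatives: Ψ′ = (ik − 2au)·Ψ, Ψ″ = ((ik − 2au)² − 2a)·Ψ; the odd-in-u pieces drop out.
⟨p⟩ = -0.39270.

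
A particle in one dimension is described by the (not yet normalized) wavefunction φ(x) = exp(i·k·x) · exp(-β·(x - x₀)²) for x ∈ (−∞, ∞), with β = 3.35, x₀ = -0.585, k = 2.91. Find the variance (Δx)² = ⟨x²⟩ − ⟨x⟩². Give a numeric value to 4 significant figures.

0.07463

Compute ⟨x⟩ and ⟨x²⟩ separately, then (Δx)² = ⟨x²⟩ − ⟨x⟩².
Gaussian moments (u = x − x₀): ∫u^(2j)·e^(−2βu²) du = (2j−1)!!/(4β)^j · √(π/(2β)), odd powers integrate to 0; here √(π/(2β)) = 0.68476.
Normalization: ∫|φ|² dx = 0.68476.
⟨x⟩ = -0.58500 and ⟨x²⟩ = 0.41685.
(Δx)² = 0.41685 − (-0.58500)² = 0.074627.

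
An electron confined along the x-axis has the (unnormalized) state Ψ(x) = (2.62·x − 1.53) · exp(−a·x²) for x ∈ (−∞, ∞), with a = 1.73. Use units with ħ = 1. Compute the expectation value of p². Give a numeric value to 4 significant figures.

p² Ψ = −ħ² d²Ψ/dx²; ⟨p²⟩ = −ħ² ∫ Ψ*·Ψ'' dx / ∫|Ψ|² dx.
Expand each integrand as polynomial × e^(−2ax²) and use ∫x^(2j)·e^(−2ax²) dx = (2j−1)!!/(4a)^j · √(π/(2a)), odd powers → 0; here √(π/(2a)) = 0.95288. Differentiate with the product rule, d/dx e^(−ax²) = −2ax·e^(−ax²).
State is unnormalized: ∫|Ψ|² dx = 3.1758, and ∫Ψ*·(−ħ² Ψ'') dx = 8.7646, so ⟨p²⟩ = 8.7646 / 3.1758.
⟨p²⟩ = 2.7598.

2.760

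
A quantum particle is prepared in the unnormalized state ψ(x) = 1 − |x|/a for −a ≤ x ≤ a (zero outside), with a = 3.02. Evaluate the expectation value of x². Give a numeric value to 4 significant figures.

0.9120

⟨x²⟩ = ∫ x²·|ψ|² dx / ∫|ψ|² dx (integrals over the domain).
ψ is even, so ∫ over [−a, a] = 2∫₀ᵃ with ψ = 1 − x/a there: ∫₀ᵃ (1 − x/a)² dx = a/3, ∫₀ᵃ x²(1 − x/a)² dx = a³/30, ∫₀ᵃ x⁴(1 − x/a)² dx = a⁵/105.
State is unnormalized: ∫|ψ|² dx = 2.0133, and ∫ψ*·x²·ψ dx = 1.8362, so ⟨x²⟩ = 1.8362 / 2.0133.
⟨x²⟩ = 0.91204.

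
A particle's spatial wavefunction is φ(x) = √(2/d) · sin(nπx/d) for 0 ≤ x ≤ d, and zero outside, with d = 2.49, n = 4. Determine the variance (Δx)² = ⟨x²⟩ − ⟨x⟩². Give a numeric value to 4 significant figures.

Compute ⟨x⟩ and ⟨x²⟩ separately, then (Δx)² = ⟨x²⟩ − ⟨x⟩².
With sin²θ = (1 − cos2θ)/2 on 0 ≤ x ≤ d: ∫sin²(nπx/d) dx = d/2, ∫x·sin²(nπx/d) dx = d²/4, ∫x²·sin²(nπx/d) dx = d³·(1/6 − 1/(4n²π²)); higher powers xᵏ the same way, integrating xᵏ·cos(2nπx/d) by parts.
⟨x⟩ = 1.2450 and ⟨x²⟩ = 2.0471.
(Δx)² = 2.0471 − (1.2450)² = 0.49704.

0.4970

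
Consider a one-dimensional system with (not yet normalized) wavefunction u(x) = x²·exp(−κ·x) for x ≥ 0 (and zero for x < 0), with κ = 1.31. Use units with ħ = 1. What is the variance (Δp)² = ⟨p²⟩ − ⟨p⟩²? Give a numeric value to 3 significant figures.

0.572

Compute ⟨p⟩ and ⟨p²⟩ separately; (Δp)² = ⟨p²⟩ − ⟨p⟩².
Differentiate x²·exp(−κ·x) with the product rule; every integrand then reduces to terms xʲ·e^(−2κx) on [0, ∞), with ∫₀^∞ xʲ·e^(−2κx) dx = j!/(2κ)^(j+1).
Normalization: ∫|u|² dx = 0.19440.
⟨p⟩ = 0.0000 and ⟨p²⟩ = 0.57203.
(Δp)² = 0.57203 − (0.0000)² = 0.57203.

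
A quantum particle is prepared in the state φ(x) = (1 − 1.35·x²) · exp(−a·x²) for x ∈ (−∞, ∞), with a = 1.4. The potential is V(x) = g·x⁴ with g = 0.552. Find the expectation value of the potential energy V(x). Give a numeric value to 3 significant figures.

0.0476

⟨V⟩ = ∫ V(x)·|φ|² dx / ∫|φ|² dx.
Expand each integrand as polynomial × e^(−2ax²) and use ∫x^(2j)·e^(−2ax²) dx = (2j−1)!!/(4a)^j · √(π/(2a)), odd powers → 0; here √(π/(2a)) = 1.0592.
State is unnormalized: ∫|φ|² dx = 0.73321, and ∫φ*·V(x)·φ dx = 0.034865, so ⟨V⟩ = 0.034865 / 0.73321.
⟨V⟩ = 0.047552.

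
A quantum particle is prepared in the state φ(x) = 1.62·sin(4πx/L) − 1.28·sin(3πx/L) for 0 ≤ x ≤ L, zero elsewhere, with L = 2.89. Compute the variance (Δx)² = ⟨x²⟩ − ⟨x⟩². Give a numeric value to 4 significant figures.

0.3502

Compute ⟨x⟩ and ⟨x²⟩ separately, then (Δx)² = ⟨x²⟩ − ⟨x⟩².
On 0 ≤ x ≤ L (j ≠ l): ∫sin²(jπx/L) dx = L/2, ∫sin(jπx/L)·sin(lπx/L) dx = 0; diagonal moments ∫x·sin²(jπx/L) dx = L²/4, ∫x²·sin²(jπx/L) dx = L³·(1/6 − 1/(4j²π²)); cross terms ∫x·sin(jπx/L)·sin(lπx/L) dx = 0 for j + l even and −4jlL²/(π²(j² − l²)²) for j + l odd, ∫x²·sin(jπx/L)·sin(lπx/L) dx = (−1)^(j+l)·4jlL³/(π²(j² − l²)²); higher powers the same way via product-to-sum and parts.
Normalization: ∫|φ|² dx = 6.1597.
⟨x⟩ = 2.0031 and ⟨x²⟩ = 4.3627.
(Δx)² = 4.3627 − (2.0031)² = 0.35015.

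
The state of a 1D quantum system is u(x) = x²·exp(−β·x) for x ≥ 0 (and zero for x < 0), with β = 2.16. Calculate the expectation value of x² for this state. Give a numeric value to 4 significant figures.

1.608

⟨x²⟩ = ∫ x²·|u|² dx / ∫|u|² dx (integrals over the domain).
Every integrand reduces to terms xʲ·e^(−2βx) on [0, ∞); use ∫₀^∞ xʲ·e^(−2βx) dx = j!/(2β)^(j+1).
State is unnormalized: ∫|u|² dx = 0.015951, and ∫u*·x²·u dx = 0.025642, so ⟨x²⟩ = 0.025642 / 0.015951.
⟨x²⟩ = 1.6075.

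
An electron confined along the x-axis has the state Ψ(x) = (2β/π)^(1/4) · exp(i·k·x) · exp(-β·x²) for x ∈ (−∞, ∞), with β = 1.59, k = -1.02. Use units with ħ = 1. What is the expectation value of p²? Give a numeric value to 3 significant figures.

2.63

p² Ψ = −ħ² d²Ψ/dx²; ⟨p²⟩ = −ħ² ∫ Ψ*·Ψ'' dx.
Gaussian moments: ∫x^(2j)·e^(−2βx²) dx = (2j−1)!!/(4β)^j · √(π/(2β)), odd powers integrate to 0; here √(π/(2β)) = 0.99394. Derivatives: Ψ′ = (ik − 2βx)·Ψ, Ψ″ = ((ik − 2βx)² − 2β)·Ψ; the odd-in-x pieces drop out.
⟨p²⟩ = 2.6304.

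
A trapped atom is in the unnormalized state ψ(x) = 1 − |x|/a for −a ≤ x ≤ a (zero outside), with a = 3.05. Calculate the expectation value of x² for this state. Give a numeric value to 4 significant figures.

⟨x²⟩ = ∫ x²·|ψ|² dx / ∫|ψ|² dx (integrals over the domain).
ψ is even, so ∫ over [−a, a] = 2∫₀ᵃ with ψ = 1 − x/a there: ∫₀ᵃ (1 − x/a)² dx = a/3, ∫₀ᵃ x²(1 − x/a)² dx = a³/30, ∫₀ᵃ x⁴(1 − x/a)² dx = a⁵/105.
State is unnormalized: ∫|ψ|² dx = 2.0333, and ∫ψ*·x²·ψ dx = 1.8915, so ⟨x²⟩ = 1.8915 / 2.0333.
⟨x²⟩ = 0.93025.

0.9303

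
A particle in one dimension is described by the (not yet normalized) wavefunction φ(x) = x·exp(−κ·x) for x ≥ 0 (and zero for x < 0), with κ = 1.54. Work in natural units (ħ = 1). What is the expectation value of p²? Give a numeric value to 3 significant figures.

p² φ = −ħ² d²φ/dx²; ⟨p²⟩ = −ħ² ∫ φ*·φ'' dx / ∫|φ|² dx.
Differentiate x·exp(−κ·x) with the product rule; every integrand then reduces to terms xʲ·e^(−2κx) on [0, ∞), with ∫₀^∞ xʲ·e^(−2κx) dx = j!/(2κ)^(j+1).
State is unnormalized: ∫|φ|² dx = 0.068451, and ∫φ*·(−ħ² φ'') dx = 0.16234, so ⟨p²⟩ = 0.16234 / 0.068451.
⟨p²⟩ = 2.3716.

2.37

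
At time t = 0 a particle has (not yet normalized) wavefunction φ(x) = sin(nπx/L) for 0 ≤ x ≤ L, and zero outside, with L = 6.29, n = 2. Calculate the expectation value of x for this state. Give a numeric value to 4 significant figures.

3.145

⟨x⟩ = ∫ x·|φ|² dx / ∫|φ|² dx (integrals over the domain).
With sin²θ = (1 − cos2θ)/2 on 0 ≤ x ≤ L: ∫sin²(nπx/L) dx = L/2, ∫x·sin²(nπx/L) dx = L²/4, ∫x²·sin²(nπx/L) dx = L³·(1/6 − 1/(4n²π²)); higher powers xᵏ the same way, integrating xᵏ·cos(2nπx/L) by parts.
State is unnormalized: ∫|φ|² dx = 3.1450, and ∫φ*·x·φ dx = 9.8910, so ⟨x⟩ = 9.8910 / 3.1450.
⟨x⟩ = 3.1450.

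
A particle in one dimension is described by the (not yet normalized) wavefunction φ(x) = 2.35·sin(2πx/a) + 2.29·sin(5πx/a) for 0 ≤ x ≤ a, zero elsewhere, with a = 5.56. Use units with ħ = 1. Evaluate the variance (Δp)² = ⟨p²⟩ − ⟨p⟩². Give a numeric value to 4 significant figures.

4.543

Compute ⟨p⟩ and ⟨p²⟩ separately; (Δp)² = ⟨p²⟩ − ⟨p⟩².
d²/dx² sin(jπx/a) = −(jπ/a)²·sin(jπx/a); on 0 ≤ x ≤ a, ∫sin²(jπx/a) dx = a/2 and ∫sin(jπx/a)·sin(lπx/a) dx = 0 for j ≠ l, so only diagonal terms survive in ∫|φ|² and ∫φ·φ″; ∫φ·φ′ dx = [φ²/2] between the walls = 0.
Normalization: ∫|φ|² dx = 29.931.
⟨p⟩ = 0.0000 and ⟨p²⟩ = 4.5426.
(Δp)² = 4.5426 − (0.0000)² = 4.5426.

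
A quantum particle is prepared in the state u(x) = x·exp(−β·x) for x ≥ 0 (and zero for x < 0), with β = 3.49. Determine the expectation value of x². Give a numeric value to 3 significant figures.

0.246

⟨x²⟩ = ∫ x²·|u|² dx / ∫|u|² dx (integrals over the domain).
Every integrand reduces to terms xʲ·e^(−2βx) on [0, ∞); use ∫₀^∞ xʲ·e^(−2βx) dx = j!/(2β)^(j+1).
State is unnormalized: ∫|u|² dx = 0.0058812, and ∫u*·x²·u dx = 0.0014486, so ⟨x²⟩ = 0.0014486 / 0.0058812.
⟨x²⟩ = 0.24630.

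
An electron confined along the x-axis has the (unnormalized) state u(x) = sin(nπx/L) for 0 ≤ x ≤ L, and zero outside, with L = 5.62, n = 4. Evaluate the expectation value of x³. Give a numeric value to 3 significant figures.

43.5

⟨x³⟩ = ∫ x³·|u|² dx / ∫|u|² dx (integrals over the domain).
With sin²θ = (1 − cos2θ)/2 on 0 ≤ x ≤ L: ∫sin²(nπx/L) dx = L/2, ∫x·sin²(nπx/L) dx = L²/4, ∫x²·sin²(nπx/L) dx = L³·(1/6 − 1/(4n²π²)); higher powers xᵏ the same way, integrating xᵏ·cos(2nπx/L) by parts.
State is unnormalized: ∫|u|² dx = 2.8100, and ∫u*·x³·u dx = 122.33, so ⟨x³⟩ = 122.33 / 2.8100.
⟨x³⟩ = 43.533.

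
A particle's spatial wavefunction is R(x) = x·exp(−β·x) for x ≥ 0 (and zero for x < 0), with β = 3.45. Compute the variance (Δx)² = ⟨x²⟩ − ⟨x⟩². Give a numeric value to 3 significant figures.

0.0630

Compute ⟨x⟩ and ⟨x²⟩ separately, then (Δx)² = ⟨x²⟩ − ⟨x⟩².
Every integrand reduces to terms xʲ·e^(−2βx) on [0, ∞); use ∫₀^∞ xʲ·e^(−2βx) dx = j!/(2β)^(j+1).
Normalization: ∫|R|² dx = 0.0060881.
⟨x⟩ = 0.43478 and ⟨x²⟩ = 0.25205.
(Δx)² = 0.25205 − (0.43478)² = 0.063012.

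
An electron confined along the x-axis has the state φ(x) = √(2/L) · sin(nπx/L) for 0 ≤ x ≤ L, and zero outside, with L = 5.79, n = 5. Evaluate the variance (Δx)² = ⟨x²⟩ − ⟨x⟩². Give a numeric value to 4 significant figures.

2.726

Compute ⟨x⟩ and ⟨x²⟩ separately, then (Δx)² = ⟨x²⟩ − ⟨x⟩².
With sin²θ = (1 − cos2θ)/2 on 0 ≤ x ≤ L: ∫sin²(nπx/L) dx = L/2, ∫x·sin²(nπx/L) dx = L²/4, ∫x²·sin²(nπx/L) dx = L³·(1/6 − 1/(4n²π²)); higher powers xᵏ the same way, integrating xᵏ·cos(2nπx/L) by parts.
⟨x⟩ = 2.8950 and ⟨x²⟩ = 11.107.
(Δx)² = 11.107 − (2.8950)² = 2.7257.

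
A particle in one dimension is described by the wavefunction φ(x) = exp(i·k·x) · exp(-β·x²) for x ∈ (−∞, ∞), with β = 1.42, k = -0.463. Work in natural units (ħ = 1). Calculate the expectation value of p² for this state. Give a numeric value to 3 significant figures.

1.63

p² φ = −ħ² d²φ/dx²; ⟨p²⟩ = −ħ² ∫ φ*·φ'' dx / ∫|φ|² dx.
Gaussian moments: ∫x^(2j)·e^(−2βx²) dx = (2j−1)!!/(4β)^j · √(π/(2β)), odd powers integrate to 0; here √(π/(2β)) = 1.0518. Derivatives: φ′ = (ik − 2βx)·φ, φ″ = ((ik − 2βx)² − 2β)·φ; the odd-in-x pieces drop out.
State is unnormalized: ∫|φ|² dx = 1.0518, and ∫φ*·(−ħ² φ'') dx = 1.7190, so ⟨p²⟩ = 1.7190 / 1.0518.
⟨p²⟩ = 1.6344.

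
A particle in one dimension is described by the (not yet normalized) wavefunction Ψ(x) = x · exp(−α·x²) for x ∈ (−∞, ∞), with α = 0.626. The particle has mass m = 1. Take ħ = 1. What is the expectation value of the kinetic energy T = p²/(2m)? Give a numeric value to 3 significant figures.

0.939

T = −(ħ²/2m) d²/dx², so ⟨T⟩ = −(ħ²/2m) ∫ Ψ*·Ψ'' dx / ∫|Ψ|² dx; with m = 1.
Expand each integrand as polynomial × e^(−2αx²) and use ∫x^(2j)·e^(−2αx²) dx = (2j−1)!!/(4α)^j · √(π/(2α)), odd powers → 0; here √(π/(2α)) = 1.5841. Differentiate with the product rule, d/dx e^(−αx²) = −2αx·e^(−αx²).
State is unnormalized: ∫|Ψ|² dx = 0.63261, and ∫Ψ*·(−ħ²/2m · Ψ'') dx = 0.59402, so ⟨T⟩ = 0.59402 / 0.63261.
⟨T⟩ = 0.93900.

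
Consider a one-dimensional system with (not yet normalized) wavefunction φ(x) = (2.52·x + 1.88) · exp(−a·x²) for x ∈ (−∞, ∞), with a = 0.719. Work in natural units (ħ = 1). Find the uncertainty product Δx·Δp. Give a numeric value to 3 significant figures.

0.603

Δx = √(⟨x²⟩−⟨x⟩²), Δp = √(⟨p²⟩−⟨p⟩²).
Expand each integrand as polynomial × e^(−2ax²) and use ∫x^(2j)·e^(−2ax²) dx = (2j−1)!!/(4a)^j · √(π/(2a)), odd powers → 0; here √(π/(2a)) = 1.4781. Differentiate with the product rule, d/dx e^(−ax²) = −2ax·e^(−ax²).
Normalization: ∫|φ|² dx = 8.4878.
⟨x⟩ = 0.57372, ⟨x²⟩ = 0.61510 ⇒ Δx = 0.53474.
⟨p⟩ = 0.0000, ⟨p²⟩ = 1.2719 ⇒ Δp = 1.1278.
Δx·Δp = 0.60308.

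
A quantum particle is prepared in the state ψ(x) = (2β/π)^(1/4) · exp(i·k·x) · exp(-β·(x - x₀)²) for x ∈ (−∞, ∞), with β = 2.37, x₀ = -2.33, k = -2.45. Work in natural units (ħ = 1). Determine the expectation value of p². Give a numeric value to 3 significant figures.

p² ψ = −ħ² d²ψ/dx²; ⟨p²⟩ = −ħ² ∫ ψ*·ψ'' dx.
Gaussian moments (u = x − x₀): ∫u^(2j)·e^(−2βu²) du = (2j−1)!!/(4β)^j · √(π/(2β)), odd powers integrate to 0; here √(π/(2β)) = 0.81412. Derivatives: ψ′ = (ik − 2βu)·ψ, ψ″ = ((ik − 2βu)² − 2β)·ψ; the odd-in-u pieces drop out.
⟨p²⟩ = 8.3725.

8.37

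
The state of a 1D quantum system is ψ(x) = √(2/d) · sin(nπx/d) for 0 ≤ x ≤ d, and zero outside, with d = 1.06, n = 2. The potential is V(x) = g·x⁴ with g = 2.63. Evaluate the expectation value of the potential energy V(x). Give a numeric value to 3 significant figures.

⟨V⟩ = ∫ V(x)·|ψ|² dx.
With sin²θ = (1 − cos2θ)/2 on 0 ≤ x ≤ d: ∫sin²(nπx/d) dx = d/2, ∫x·sin²(nπx/d) dx = d²/4, ∫x²·sin²(nπx/d) dx = d³·(1/6 − 1/(4n²π²)); higher powers xᵏ the same way, integrating xᵏ·cos(2nπx/d) by parts.
⟨V⟩ = 0.58315.

0.583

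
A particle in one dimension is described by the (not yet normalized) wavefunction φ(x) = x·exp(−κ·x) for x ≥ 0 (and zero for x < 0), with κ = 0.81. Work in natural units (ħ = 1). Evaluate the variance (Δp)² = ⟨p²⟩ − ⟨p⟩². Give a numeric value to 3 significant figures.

Compute ⟨p⟩ and ⟨p²⟩ separately; (Δp)² = ⟨p²⟩ − ⟨p⟩².
Differentiate x·exp(−κ·x) with the product rule; every integrand then reduces to terms xʲ·e^(−2κx) on [0, ∞), with ∫₀^∞ xʲ·e^(−2κx) dx = j!/(2κ)^(j+1).
Normalization: ∫|φ|² dx = 0.47042.
⟨p⟩ = 0.0000 and ⟨p²⟩ = 0.65610.
(Δp)² = 0.65610 − (0.0000)² = 0.65610.

0.656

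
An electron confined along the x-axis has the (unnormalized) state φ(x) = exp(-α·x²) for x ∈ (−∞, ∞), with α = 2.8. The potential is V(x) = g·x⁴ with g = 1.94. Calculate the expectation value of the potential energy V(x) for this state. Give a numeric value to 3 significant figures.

0.0464

⟨V⟩ = ∫ V(x)·|φ|² dx / ∫|φ|² dx.
Gaussian moments: ∫x^(2j)·e^(−2αx²) dx = (2j−1)!!/(4α)^j · √(π/(2α)), odd powers integrate to 0; here √(π/(2α)) = 0.74900.
State is unnormalized: ∫|φ|² dx = 0.74900, and ∫φ*·V(x)·φ dx = 0.034751, so ⟨V⟩ = 0.034751 / 0.74900.
⟨V⟩ = 0.046397.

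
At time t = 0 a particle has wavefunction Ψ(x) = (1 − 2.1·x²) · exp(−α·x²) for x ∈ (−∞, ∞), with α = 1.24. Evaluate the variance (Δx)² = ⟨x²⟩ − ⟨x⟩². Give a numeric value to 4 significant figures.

Compute ⟨x⟩ and ⟨x²⟩ separately, then (Δx)² = ⟨x²⟩ − ⟨x⟩².
Expand each integrand as polynomial × e^(−2αx²) and use ∫x^(2j)·e^(−2αx²) dx = (2j−1)!!/(4α)^j · √(π/(2α)), odd powers → 0; here √(π/(2α)) = 1.1255.
Normalization: ∫|Ψ|² dx = 0.77772.
⟨x⟩ = 0.0000 and ⟨x²⟩ = 0.33511.
(Δx)² = 0.33511 − (0.0000)² = 0.33511.

0.3351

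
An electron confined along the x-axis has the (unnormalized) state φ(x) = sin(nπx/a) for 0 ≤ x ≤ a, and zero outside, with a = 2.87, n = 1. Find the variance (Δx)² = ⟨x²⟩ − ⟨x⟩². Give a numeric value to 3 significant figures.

0.269

Compute ⟨x⟩ and ⟨x²⟩ separately, then (Δx)² = ⟨x²⟩ − ⟨x⟩².
With sin²θ = (1 − cos2θ)/2 on 0 ≤ x ≤ a: ∫sin²(nπx/a) dx = a/2, ∫x·sin²(nπx/a) dx = a²/4, ∫x²·sin²(nπx/a) dx = a³·(1/6 − 1/(4n²π²)); higher powers xᵏ the same way, integrating xᵏ·cos(2nπx/a) by parts.
Normalization: ∫|φ|² dx = 1.4350.
⟨x⟩ = 1.4350 and ⟨x²⟩ = 2.3283.
(Δx)² = 2.3283 − (1.4350)² = 0.26912.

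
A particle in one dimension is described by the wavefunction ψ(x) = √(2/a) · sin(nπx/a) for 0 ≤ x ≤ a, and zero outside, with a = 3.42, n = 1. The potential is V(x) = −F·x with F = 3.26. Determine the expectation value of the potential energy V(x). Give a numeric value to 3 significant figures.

⟨V⟩ = ∫ V(x)·|ψ|² dx.
With sin²θ = (1 − cos2θ)/2 on 0 ≤ x ≤ a: ∫sin²(nπx/a) dx = a/2, ∫x·sin²(nπx/a) dx = a²/4, ∫x²·sin²(nπx/a) dx = a³·(1/6 − 1/(4n²π²)); higher powers xᵏ the same way, integrating xᵏ·cos(2nπx/a) by parts.
⟨V⟩ = -5.5746.

-5.57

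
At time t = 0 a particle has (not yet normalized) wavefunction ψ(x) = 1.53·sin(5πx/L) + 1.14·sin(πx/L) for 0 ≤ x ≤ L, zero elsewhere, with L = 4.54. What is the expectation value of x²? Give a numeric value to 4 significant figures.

6.610

⟨x²⟩ = ∫ x²·|ψ|² dx / ∫|ψ|² dx (integrals over the domain).
On 0 ≤ x ≤ L (j ≠ l): ∫sin²(jπx/L) dx = L/2, ∫sin(jπx/L)·sin(lπx/L) dx = 0; diagonal moments ∫x·sin²(jπx/L) dx = L²/4, ∫x²·sin²(jπx/L) dx = L³·(1/6 − 1/(4j²π²)); cross terms ∫x·sin(jπx/L)·sin(lπx/L) dx = 0 for j + l even and −4jlL²/(π²(j² − l²)²) for j + l odd, ∫x²·sin(jπx/L)·sin(lπx/L) dx = (−1)^(j+l)·4jlL³/(π²(j² − l²)²); higher powers the same way via product-to-sum and parts.
State is unnormalized: ∫|ψ|² dx = 8.2639, and ∫ψ*·x²·ψ dx = 54.624, so ⟨x²⟩ = 54.624 / 8.2639.
⟨x²⟩ = 6.6099.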